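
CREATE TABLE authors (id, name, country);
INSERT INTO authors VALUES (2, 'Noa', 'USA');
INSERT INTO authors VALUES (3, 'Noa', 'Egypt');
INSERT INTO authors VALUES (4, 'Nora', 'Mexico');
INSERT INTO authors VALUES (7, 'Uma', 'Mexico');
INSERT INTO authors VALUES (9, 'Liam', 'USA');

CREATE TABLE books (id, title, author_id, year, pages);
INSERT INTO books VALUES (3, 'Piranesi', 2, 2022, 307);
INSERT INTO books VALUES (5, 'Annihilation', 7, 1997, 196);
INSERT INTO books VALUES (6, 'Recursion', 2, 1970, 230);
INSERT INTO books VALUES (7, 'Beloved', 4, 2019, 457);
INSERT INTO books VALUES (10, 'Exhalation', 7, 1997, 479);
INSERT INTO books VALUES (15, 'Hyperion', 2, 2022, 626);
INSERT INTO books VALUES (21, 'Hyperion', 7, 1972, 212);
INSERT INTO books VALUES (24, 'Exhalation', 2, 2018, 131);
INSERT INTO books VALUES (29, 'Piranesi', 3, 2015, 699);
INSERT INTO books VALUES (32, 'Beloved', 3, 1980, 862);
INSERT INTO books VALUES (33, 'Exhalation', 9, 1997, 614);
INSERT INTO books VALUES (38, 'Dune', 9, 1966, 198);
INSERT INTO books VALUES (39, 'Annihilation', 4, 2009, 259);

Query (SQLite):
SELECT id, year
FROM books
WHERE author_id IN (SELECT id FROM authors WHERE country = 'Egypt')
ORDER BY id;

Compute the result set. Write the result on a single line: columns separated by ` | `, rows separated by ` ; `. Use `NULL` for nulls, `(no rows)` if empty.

Inner query: authors.id where country = 'Egypt'.
Outer: keep books rows whose author_id is in that set.
Inner query → {3}

29 | 2015 ; 32 | 1980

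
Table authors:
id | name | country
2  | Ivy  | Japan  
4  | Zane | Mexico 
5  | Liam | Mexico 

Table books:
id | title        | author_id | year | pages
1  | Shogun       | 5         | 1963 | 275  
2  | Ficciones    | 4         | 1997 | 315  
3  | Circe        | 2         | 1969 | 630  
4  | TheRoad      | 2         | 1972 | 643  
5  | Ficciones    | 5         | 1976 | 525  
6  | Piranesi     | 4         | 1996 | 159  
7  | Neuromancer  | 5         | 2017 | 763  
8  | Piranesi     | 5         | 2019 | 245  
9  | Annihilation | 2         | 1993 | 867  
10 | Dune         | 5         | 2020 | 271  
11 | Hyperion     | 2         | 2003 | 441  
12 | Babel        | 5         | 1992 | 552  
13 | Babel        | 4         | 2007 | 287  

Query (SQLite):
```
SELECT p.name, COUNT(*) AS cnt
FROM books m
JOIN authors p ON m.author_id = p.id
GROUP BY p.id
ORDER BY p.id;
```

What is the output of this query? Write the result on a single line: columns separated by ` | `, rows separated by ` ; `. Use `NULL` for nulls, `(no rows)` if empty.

Ivy | 4 ; Zane | 3 ; Liam | 6

Join each books row to its authors via author_id.
Group joined rows by authors.id; compute COUNT(*) per group.
  2: ids {3, 4, 9, 11} → COUNT(*)=4
  4: ids {2, 6, 13} → COUNT(*)=3
  5: ids {1, 5, 7, 8, 10, 12} → COUNT(*)=6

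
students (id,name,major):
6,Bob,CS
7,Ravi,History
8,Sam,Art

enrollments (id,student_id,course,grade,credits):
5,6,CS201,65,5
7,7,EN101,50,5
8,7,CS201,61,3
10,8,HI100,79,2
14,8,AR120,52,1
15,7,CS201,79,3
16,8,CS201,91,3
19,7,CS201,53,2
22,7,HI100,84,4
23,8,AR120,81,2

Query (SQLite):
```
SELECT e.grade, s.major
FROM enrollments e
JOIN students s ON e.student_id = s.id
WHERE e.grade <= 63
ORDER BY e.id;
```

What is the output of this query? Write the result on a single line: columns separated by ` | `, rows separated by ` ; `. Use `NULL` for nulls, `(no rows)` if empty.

Each enrollments row matches the students row where student_id = students.id.
Then keep rows with e.grade <= 63.

50 | History ; 61 | History ; 52 | Art ; 53 | History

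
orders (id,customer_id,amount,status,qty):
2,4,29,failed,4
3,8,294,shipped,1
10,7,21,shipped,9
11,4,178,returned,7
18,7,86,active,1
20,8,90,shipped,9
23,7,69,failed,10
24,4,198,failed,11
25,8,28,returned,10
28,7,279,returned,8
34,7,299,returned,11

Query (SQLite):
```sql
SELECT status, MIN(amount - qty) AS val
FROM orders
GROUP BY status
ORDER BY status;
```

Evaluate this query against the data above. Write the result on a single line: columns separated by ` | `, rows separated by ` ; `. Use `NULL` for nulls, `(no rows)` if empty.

active | 85 ; failed | 25 ; returned | 18 ; shipped | 12

For each row compute amount - qty.
Group by status; take MIN of the expression per group.
  active: ids {18} → MIN(amount - qty)=85
  failed: ids {2, 23, 24} → MIN(amount - qty)=25
  returned: ids {11, 25, 28, 34} → MIN(amount - qty)=18
  shipped: ids {3, 10, 20} → MIN(amount - qty)=12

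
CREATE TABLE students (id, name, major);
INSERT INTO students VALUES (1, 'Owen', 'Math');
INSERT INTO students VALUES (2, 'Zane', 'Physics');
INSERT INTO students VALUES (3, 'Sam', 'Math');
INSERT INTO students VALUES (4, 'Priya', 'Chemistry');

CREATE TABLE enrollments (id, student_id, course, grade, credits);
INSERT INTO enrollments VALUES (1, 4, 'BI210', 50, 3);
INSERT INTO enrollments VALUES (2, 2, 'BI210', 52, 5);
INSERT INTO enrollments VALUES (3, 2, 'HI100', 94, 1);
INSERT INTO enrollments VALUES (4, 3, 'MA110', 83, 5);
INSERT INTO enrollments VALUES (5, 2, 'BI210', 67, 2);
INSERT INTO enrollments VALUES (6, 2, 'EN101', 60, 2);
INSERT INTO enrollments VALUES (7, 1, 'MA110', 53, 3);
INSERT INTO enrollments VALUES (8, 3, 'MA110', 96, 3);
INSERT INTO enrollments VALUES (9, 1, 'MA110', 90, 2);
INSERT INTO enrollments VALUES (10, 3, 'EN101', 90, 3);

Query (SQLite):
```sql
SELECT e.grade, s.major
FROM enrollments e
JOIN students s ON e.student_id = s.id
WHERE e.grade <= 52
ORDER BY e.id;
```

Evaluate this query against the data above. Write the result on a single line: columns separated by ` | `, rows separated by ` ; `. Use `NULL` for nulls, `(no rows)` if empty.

50 | Chemistry ; 52 | Physics

Each enrollments row matches the students row where student_id = students.id.
Then keep rows with e.grade <= 52.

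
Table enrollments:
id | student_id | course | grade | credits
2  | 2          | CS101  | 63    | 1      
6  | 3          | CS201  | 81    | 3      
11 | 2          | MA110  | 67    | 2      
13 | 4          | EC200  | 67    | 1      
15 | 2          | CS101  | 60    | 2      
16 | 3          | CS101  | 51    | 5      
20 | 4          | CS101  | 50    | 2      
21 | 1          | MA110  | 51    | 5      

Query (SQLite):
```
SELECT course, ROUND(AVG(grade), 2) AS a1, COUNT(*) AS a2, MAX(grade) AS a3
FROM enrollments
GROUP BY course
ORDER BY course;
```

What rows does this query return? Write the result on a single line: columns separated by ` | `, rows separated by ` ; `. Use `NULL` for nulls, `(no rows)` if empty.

Group enrollments by course.
Per group compute: ROUND(AVG(grade), 2), COUNT(*), MAX(grade).
  CS101: ids {2, 15, 16, 20} → ROUND(AVG(grade), 2)=56, COUNT(*)=4, MAX(grade)=63
  CS201: ids {6} → ROUND(AVG(grade), 2)=81, COUNT(*)=1, MAX(grade)=81
  EC200: ids {13} → ROUND(AVG(grade), 2)=67, COUNT(*)=1, MAX(grade)=67
  MA110: ids {11, 21} → ROUND(AVG(grade), 2)=59, COUNT(*)=2, MAX(grade)=67

CS101 | 56 | 4 | 63 ; CS201 | 81 | 1 | 81 ; EC200 | 67 | 1 | 67 ; MA110 | 59 | 2 | 67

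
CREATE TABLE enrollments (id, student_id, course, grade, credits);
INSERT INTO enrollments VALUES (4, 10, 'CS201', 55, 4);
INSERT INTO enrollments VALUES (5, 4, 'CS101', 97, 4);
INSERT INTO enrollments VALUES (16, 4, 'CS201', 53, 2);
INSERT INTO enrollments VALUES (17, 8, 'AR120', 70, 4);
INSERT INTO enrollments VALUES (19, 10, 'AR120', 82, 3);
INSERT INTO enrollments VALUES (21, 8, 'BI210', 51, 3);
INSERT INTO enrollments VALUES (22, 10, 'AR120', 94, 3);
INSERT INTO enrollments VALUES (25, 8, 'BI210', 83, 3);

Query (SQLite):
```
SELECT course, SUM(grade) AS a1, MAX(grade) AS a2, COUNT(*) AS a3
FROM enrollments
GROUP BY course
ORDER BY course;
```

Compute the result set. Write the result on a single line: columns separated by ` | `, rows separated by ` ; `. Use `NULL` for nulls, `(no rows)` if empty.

Group enrollments by course.
Per group compute: SUM(grade), MAX(grade), COUNT(*).
  AR120: ids {17, 19, 22} → SUM(grade)=246, MAX(grade)=94, COUNT(*)=3
  BI210: ids {21, 25} → SUM(grade)=134, MAX(grade)=83, COUNT(*)=2
  CS101: ids {5} → SUM(grade)=97, MAX(grade)=97, COUNT(*)=1
  CS201: ids {4, 16} → SUM(grade)=108, MAX(grade)=55, COUNT(*)=2

AR120 | 246 | 94 | 3 ; BI210 | 134 | 83 | 2 ; CS101 | 97 | 97 | 1 ; CS201 | 108 | 55 | 2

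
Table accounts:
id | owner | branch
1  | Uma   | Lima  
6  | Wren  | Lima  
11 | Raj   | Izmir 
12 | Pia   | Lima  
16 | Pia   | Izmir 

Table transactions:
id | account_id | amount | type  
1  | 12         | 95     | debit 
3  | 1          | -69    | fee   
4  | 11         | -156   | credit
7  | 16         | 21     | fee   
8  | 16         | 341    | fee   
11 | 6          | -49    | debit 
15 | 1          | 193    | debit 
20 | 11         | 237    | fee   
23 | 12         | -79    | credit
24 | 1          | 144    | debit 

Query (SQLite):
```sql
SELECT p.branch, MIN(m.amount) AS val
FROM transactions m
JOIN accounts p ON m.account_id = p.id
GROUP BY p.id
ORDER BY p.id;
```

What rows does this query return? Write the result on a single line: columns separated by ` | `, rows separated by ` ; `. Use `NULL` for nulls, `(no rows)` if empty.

Join each transactions row to its accounts via account_id.
Group joined rows by accounts.id; compute MIN(m.amount) per group.
  1: ids {3, 15, 24} → MIN(m.amount)=-69
  6: ids {11} → MIN(m.amount)=-49
  11: ids {4, 20} → MIN(m.amount)=-156
  12: ids {1, 23} → MIN(m.amount)=-79
  16: ids {7, 8} → MIN(m.amount)=21

Lima | -69 ; Lima | -49 ; Izmir | -156 ; Lima | -79 ; Izmir | 21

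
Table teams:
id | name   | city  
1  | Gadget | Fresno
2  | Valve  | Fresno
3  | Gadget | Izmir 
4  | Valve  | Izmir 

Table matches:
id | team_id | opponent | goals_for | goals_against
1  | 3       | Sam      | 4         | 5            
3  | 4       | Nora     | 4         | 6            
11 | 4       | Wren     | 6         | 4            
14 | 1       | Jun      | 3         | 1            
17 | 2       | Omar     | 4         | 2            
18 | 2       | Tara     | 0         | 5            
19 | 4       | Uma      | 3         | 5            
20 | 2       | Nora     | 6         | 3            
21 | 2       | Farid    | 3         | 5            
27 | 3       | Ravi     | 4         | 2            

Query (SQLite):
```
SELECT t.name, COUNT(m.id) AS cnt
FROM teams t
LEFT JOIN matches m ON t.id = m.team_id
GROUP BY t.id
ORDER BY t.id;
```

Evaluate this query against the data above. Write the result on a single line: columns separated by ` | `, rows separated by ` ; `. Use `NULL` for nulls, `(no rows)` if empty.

Gadget | 1 ; Valve | 4 ; Gadget | 2 ; Valve | 3

LEFT JOIN keeps every teams row; unmatched ones get NULL for matches columns.
Group by teams.id and compute COUNT(m.id). COUNT(col) of an all-NULL group is 0.
  1: ids {14} → COUNT(m.id)=1
  2: ids {17, 18, 20, 21} → COUNT(m.id)=4
  3: ids {1, 27} → COUNT(m.id)=2
  4: ids {3, 11, 19} → COUNT(m.id)=3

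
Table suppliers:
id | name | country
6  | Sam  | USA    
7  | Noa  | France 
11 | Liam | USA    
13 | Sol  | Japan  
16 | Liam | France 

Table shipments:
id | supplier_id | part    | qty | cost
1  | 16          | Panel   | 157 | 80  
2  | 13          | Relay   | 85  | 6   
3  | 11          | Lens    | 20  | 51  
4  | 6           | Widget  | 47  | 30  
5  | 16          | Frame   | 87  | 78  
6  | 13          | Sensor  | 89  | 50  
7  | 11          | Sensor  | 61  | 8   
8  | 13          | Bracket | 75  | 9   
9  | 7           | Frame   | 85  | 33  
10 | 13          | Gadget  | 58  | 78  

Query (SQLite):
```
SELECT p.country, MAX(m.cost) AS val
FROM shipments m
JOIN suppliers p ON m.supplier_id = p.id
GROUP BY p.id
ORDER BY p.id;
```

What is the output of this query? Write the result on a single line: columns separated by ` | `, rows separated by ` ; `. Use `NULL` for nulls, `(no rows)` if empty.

USA | 30 ; France | 33 ; USA | 51 ; Japan | 78 ; France | 80

Join each shipments row to its suppliers via supplier_id.
Group joined rows by suppliers.id; compute MAX(m.cost) per group.
  6: ids {4} → MAX(m.cost)=30
  7: ids {9} → MAX(m.cost)=33
  11: ids {3, 7} → MAX(m.cost)=51
  13: ids {2, 6, 8, 10} → MAX(m.cost)=78
  16: ids {1, 5} → MAX(m.cost)=80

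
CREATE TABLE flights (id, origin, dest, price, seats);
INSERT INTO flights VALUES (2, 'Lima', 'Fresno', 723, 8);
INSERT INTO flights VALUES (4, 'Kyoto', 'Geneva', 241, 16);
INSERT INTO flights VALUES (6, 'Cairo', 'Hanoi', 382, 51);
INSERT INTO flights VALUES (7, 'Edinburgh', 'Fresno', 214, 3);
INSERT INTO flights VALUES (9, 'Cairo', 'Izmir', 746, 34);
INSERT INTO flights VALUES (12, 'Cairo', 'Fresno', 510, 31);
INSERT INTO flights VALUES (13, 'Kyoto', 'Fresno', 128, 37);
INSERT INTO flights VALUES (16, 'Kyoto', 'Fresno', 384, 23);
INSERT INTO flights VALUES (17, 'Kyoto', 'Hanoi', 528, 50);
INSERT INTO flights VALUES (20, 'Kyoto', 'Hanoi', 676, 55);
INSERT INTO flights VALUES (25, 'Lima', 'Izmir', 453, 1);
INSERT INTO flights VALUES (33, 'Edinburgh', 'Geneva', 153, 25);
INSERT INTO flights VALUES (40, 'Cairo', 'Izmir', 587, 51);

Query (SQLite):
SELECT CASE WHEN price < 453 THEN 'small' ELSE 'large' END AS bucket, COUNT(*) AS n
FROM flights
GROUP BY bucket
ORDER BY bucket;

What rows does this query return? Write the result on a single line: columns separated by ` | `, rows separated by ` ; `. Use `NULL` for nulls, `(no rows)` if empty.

Bucket rows by price < 453 → 'small' else 'large'; count each bucket.

large | 7 ; small | 6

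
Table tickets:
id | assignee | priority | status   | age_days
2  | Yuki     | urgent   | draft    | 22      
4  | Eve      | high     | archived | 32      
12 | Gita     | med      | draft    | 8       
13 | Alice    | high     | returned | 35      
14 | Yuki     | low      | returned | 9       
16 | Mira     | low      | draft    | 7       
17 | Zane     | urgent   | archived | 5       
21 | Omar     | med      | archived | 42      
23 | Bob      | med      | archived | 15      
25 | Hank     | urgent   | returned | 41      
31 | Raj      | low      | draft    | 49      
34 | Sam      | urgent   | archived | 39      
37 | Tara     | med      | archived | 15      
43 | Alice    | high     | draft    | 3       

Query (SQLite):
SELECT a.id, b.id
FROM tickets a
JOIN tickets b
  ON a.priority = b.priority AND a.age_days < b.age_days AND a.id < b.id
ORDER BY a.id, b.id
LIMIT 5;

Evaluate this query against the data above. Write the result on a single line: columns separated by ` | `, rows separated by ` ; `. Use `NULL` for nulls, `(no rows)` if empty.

Pairs (a,b) with same priority, a.age_days < b.age_days, a.id < b.id.
priority groups: high:{4,13,43} low:{14,16,31} med:{12,21,23,37} urgent:{2,17,25,34}
Ordered by (a.id, b.id); first 5.

2 | 25 ; 2 | 34 ; 4 | 13 ; 12 | 21 ; 12 | 23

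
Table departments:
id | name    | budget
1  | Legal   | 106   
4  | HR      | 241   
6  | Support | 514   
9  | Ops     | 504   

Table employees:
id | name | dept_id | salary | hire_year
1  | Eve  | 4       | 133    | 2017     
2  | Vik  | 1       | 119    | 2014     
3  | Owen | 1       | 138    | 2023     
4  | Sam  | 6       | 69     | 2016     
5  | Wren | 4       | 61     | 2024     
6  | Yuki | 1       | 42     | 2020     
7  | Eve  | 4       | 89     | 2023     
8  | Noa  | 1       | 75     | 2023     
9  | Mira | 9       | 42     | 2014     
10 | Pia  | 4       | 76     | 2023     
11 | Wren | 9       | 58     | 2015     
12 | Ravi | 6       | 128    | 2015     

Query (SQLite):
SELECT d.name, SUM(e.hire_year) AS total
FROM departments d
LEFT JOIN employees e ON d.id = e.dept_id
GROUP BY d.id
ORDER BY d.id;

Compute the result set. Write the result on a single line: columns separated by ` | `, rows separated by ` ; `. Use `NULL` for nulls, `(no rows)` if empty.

LEFT JOIN keeps every departments row; unmatched ones get NULL for employees columns.
Group by departments.id and compute SUM(e.hire_year). SUM over an all-NULL group is NULL.
  1: ids {2, 3, 6, 8} → SUM(e.hire_year)=8080
  4: ids {1, 5, 7, 10} → SUM(e.hire_year)=8087
  6: ids {4, 12} → SUM(e.hire_year)=4031
  9: ids {9, 11} → SUM(e.hire_year)=4029

Legal | 8080 ; HR | 8087 ; Support | 4031 ; Ops | 4029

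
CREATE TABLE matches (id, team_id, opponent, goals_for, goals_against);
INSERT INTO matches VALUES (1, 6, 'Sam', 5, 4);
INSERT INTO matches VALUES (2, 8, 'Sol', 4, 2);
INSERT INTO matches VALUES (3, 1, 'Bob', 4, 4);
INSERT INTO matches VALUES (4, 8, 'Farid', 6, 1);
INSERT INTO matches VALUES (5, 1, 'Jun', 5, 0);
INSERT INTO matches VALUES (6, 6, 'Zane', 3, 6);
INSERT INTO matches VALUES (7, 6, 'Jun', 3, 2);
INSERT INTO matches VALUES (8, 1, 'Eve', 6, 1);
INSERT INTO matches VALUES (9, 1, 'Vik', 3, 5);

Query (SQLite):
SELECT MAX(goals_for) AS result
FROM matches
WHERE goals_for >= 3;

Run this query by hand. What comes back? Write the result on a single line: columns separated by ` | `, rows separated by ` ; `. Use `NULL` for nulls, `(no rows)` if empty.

Rows where goals_for >= 3 → goals_for values: [5, 4, 4, 6, 5, 3, 3, 6, 3].
MAX of non-NULL values = 6.

6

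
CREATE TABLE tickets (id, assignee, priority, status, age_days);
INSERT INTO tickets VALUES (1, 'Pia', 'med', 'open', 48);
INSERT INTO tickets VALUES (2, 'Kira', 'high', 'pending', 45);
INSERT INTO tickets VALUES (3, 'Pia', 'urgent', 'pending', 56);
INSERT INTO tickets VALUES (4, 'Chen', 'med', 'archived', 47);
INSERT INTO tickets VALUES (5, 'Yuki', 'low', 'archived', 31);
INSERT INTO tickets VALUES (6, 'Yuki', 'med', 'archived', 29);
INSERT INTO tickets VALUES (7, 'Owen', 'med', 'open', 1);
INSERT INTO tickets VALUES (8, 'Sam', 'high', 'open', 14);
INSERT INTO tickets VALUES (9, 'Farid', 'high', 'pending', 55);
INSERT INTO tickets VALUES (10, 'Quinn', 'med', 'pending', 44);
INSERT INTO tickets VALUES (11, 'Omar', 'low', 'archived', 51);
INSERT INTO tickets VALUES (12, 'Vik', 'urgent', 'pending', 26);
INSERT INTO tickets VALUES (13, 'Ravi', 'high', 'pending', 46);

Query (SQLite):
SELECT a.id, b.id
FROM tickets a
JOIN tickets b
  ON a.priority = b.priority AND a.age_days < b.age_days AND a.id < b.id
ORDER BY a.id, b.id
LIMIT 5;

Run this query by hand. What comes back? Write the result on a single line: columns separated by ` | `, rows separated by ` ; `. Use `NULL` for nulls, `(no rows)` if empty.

Pairs (a,b) with same priority, a.age_days < b.age_days, a.id < b.id.
priority groups: high:{2,8,9,13} low:{5,11} med:{1,4,6,7,10} urgent:{3,12}
Ordered by (a.id, b.id); first 5.

2 | 9 ; 2 | 13 ; 5 | 11 ; 6 | 10 ; 7 | 10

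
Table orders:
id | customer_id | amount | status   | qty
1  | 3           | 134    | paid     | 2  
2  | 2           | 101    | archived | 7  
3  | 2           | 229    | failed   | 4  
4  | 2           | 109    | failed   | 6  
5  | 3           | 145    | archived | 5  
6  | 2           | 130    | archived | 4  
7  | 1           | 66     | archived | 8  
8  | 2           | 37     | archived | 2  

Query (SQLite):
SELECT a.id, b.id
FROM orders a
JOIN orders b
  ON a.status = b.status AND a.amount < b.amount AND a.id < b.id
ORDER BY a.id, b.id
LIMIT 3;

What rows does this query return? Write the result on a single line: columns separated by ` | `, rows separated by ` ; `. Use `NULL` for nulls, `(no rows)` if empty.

2 | 5 ; 2 | 6

Pairs (a,b) with same status, a.amount < b.amount, a.id < b.id.
status groups: archived:{2,5,6,7,8} failed:{3,4} paid:{1}
Ordered by (a.id, b.id); first 3.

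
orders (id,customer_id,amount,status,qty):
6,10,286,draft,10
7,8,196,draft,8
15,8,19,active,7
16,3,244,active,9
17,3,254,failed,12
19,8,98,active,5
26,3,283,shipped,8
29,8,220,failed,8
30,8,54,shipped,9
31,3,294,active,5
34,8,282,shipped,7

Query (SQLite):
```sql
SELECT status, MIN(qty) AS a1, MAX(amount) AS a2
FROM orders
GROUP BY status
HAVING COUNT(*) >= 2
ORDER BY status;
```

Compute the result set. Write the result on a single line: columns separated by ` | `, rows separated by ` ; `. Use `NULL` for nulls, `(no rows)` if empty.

active | 5 | 294 ; draft | 8 | 286 ; failed | 8 | 254 ; shipped | 7 | 283

Group orders by status.
Per group compute: MIN(qty), MAX(amount).
HAVING: drop groups with fewer than 2 rows.
  active: ids {15, 16, 19, 31} → MIN(qty)=5, MAX(amount)=294
  draft: ids {6, 7} → MIN(qty)=8, MAX(amount)=286
  failed: ids {17, 29} → MIN(qty)=8, MAX(amount)=254
  shipped: ids {26, 30, 34} → MIN(qty)=7, MAX(amount)=283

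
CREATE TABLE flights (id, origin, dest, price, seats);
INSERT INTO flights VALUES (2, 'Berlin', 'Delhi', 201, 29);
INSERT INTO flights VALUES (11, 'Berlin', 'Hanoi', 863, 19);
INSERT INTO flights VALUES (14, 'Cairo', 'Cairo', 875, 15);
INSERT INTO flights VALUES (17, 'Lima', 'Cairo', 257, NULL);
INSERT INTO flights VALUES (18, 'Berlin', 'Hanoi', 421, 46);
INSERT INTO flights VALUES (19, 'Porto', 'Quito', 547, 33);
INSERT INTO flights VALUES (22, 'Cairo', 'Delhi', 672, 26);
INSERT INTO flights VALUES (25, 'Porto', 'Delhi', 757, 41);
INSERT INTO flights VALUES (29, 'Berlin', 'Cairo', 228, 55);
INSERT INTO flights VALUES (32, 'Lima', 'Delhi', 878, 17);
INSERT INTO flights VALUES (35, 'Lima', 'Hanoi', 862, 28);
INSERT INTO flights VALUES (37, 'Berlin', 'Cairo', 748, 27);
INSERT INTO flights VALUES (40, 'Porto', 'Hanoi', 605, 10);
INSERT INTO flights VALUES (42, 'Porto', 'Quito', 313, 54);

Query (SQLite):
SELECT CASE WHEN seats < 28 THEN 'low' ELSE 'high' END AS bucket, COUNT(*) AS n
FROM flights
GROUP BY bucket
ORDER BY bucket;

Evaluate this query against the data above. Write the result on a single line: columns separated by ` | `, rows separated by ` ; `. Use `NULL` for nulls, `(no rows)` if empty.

Bucket rows by seats < 28 → 'low' else 'high'; count each bucket.
NULL < 28 is unknown, so NULL seats falls into ELSE → 'high'.

high | 8 ; low | 6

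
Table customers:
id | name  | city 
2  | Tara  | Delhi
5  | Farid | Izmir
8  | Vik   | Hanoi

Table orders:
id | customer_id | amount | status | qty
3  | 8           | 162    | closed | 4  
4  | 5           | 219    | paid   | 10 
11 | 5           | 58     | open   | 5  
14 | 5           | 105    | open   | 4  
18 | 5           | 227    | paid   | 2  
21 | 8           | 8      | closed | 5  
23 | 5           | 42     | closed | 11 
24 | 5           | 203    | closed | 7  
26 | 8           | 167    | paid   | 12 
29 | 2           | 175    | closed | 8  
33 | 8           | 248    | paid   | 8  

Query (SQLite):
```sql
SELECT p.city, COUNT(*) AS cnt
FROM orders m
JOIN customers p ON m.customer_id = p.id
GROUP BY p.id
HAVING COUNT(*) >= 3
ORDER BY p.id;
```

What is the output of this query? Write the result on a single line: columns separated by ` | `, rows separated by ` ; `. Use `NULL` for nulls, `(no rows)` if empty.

Izmir | 6 ; Hanoi | 4

Join each orders row to its customers via customer_id.
Group joined rows by customers.id; compute COUNT(*) per group.
HAVING: keep groups with count ≥ 3.
  2: ids {29} → COUNT(*)=1
  5: ids {4, 11, 14, 18, 23, 24} → COUNT(*)=6
  8: ids {3, 21, 26, 33} → COUNT(*)=4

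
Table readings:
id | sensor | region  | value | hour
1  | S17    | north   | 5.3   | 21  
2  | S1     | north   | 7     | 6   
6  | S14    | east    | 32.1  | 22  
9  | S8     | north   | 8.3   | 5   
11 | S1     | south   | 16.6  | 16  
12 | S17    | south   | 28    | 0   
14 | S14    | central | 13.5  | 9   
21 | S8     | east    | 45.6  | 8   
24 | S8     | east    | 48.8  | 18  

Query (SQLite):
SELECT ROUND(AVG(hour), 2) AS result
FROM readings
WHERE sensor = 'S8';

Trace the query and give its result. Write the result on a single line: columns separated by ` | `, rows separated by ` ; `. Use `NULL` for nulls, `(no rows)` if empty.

Rows where sensor='S8' → hour values: [5, 8, 18].
AVG = 31 / 3 (rounded to 2 dp).

10.33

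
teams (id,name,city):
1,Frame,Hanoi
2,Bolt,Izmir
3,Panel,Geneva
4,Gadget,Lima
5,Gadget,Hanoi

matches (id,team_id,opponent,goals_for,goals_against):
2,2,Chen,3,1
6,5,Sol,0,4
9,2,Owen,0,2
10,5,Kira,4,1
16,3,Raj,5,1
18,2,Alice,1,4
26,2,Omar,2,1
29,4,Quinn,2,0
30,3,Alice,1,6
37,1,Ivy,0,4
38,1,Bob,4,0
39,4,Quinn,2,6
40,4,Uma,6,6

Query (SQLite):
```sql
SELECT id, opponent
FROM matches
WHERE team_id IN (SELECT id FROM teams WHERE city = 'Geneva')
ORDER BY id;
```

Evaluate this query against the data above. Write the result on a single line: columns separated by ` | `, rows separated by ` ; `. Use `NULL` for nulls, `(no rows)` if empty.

16 | Raj ; 30 | Alice

Inner query: teams.id where city = 'Geneva'.
Outer: keep matches rows whose team_id is in that set.
Inner query → {3}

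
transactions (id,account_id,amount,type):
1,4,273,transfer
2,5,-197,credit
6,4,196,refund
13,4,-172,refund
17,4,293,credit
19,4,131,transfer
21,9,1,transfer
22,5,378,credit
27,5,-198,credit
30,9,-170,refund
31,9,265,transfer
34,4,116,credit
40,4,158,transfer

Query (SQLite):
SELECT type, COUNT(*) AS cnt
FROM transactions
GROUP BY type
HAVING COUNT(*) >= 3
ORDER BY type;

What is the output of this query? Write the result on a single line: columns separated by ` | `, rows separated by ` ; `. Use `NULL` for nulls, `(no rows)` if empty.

credit | 5 ; refund | 3 ; transfer | 5

Partition transactions by type; compute COUNT(*) within each group.
HAVING: keep groups with count ≥ 3.
  credit: ids {2, 17, 22, 27, 34} → COUNT(*)=5
  refund: ids {6, 13, 30} → COUNT(*)=3
  transfer: ids {1, 19, 21, 31, 40} → COUNT(*)=5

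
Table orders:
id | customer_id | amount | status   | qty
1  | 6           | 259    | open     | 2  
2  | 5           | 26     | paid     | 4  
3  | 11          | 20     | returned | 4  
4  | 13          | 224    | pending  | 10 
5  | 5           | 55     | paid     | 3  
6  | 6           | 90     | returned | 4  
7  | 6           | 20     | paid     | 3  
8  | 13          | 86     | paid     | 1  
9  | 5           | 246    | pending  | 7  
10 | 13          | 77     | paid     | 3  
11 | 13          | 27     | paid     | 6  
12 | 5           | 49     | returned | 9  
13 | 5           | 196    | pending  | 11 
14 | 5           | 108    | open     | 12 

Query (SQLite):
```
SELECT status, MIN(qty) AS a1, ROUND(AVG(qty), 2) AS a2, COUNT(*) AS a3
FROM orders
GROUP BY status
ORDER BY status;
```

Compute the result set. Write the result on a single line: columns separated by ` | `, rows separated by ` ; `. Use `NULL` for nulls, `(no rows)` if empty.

open | 2 | 7 | 2 ; paid | 1 | 3.33 | 6 ; pending | 7 | 9.33 | 3 ; returned | 4 | 5.67 | 3

Group orders by status.
Per group compute: MIN(qty), ROUND(AVG(qty), 2), COUNT(*).
  open: ids {1, 14} → MIN(qty)=2, ROUND(AVG(qty), 2)=7, COUNT(*)=2
  paid: ids {2, 5, 7, 8, 10, 11} → MIN(qty)=1, ROUND(AVG(qty), 2)=3.33, COUNT(*)=6
  pending: ids {4, 9, 13} → MIN(qty)=7, ROUND(AVG(qty), 2)=9.33, COUNT(*)=3
  returned: ids {3, 6, 12} → MIN(qty)=4, ROUND(AVG(qty), 2)=5.67, COUNT(*)=3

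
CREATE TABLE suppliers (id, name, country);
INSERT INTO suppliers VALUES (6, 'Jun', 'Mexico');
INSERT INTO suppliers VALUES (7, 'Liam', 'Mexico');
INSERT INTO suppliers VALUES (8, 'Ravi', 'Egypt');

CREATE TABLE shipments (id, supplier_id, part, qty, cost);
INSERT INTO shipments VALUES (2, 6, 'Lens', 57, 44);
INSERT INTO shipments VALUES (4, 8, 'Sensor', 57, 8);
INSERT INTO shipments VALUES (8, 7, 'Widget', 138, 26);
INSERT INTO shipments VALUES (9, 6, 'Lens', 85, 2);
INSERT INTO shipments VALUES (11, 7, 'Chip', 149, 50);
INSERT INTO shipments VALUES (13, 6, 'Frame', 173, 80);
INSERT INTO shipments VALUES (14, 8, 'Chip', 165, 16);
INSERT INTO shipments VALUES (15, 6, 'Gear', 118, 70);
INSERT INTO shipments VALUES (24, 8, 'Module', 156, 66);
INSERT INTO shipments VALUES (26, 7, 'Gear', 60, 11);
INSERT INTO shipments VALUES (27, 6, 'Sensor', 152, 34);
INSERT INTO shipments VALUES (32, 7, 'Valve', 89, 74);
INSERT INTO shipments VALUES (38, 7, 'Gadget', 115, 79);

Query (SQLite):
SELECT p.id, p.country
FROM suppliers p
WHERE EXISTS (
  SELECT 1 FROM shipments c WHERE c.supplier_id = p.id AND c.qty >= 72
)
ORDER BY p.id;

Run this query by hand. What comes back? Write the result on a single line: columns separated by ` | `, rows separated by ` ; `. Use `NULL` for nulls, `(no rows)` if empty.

6 | Mexico ; 7 | Mexico ; 8 | Egypt

For each suppliers row, check whether any shipments with matching supplier_id has qty >= 72.
Keep rows where that is true.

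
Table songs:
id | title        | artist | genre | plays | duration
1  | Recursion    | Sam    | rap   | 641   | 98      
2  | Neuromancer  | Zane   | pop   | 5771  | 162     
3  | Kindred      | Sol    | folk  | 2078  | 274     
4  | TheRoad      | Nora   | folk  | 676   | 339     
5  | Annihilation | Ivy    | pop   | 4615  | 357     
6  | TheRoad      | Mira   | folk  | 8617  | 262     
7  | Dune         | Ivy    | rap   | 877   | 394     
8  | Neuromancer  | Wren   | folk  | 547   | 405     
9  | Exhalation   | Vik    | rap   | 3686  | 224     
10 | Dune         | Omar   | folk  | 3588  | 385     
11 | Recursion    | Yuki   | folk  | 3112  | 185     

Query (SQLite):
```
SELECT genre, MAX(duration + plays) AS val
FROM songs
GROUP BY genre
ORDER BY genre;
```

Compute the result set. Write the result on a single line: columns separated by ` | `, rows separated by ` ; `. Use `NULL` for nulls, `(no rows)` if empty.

folk | 8879 ; pop | 5933 ; rap | 3910

For each row compute duration + plays.
Group by genre; take MAX of the expression per group.
  folk: ids {3, 4, 6, 8, 10, 11} → MAX(duration + plays)=8879
  pop: ids {2, 5} → MAX(duration + plays)=5933
  rap: ids {1, 7, 9} → MAX(duration + plays)=3910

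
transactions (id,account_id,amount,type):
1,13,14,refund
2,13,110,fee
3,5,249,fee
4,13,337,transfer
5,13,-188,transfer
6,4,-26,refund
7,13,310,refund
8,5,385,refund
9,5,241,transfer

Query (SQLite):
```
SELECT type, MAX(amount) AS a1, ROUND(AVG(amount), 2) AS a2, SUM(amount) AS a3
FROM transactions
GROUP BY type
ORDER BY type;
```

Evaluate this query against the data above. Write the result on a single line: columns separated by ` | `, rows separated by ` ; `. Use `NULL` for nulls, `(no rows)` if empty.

Group transactions by type.
Per group compute: MAX(amount), ROUND(AVG(amount), 2), SUM(amount).
  fee: ids {2, 3} → MAX(amount)=249, ROUND(AVG(amount), 2)=179.5, SUM(amount)=359
  refund: ids {1, 6, 7, 8} → MAX(amount)=385, ROUND(AVG(amount), 2)=170.75, SUM(amount)=683
  transfer: ids {4, 5, 9} → MAX(amount)=337, ROUND(AVG(amount), 2)=130, SUM(amount)=390

fee | 249 | 179.5 | 359 ; refund | 385 | 170.75 | 683 ; transfer | 337 | 130 | 390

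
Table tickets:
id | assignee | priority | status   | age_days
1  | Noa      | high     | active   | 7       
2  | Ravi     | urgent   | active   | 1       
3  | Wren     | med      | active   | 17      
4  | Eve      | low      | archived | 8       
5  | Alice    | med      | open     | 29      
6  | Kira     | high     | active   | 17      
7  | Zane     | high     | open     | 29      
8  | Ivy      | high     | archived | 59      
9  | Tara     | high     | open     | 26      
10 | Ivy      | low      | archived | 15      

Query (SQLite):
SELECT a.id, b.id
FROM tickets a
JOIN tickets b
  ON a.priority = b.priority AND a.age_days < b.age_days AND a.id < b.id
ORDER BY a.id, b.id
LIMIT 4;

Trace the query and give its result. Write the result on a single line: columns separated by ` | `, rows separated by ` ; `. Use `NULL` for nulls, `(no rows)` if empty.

Pairs (a,b) with same priority, a.age_days < b.age_days, a.id < b.id.
priority groups: high:{1,6,7,8,9} low:{4,10} med:{3,5} urgent:{2}
Ordered by (a.id, b.id); first 4.

1 | 6 ; 1 | 7 ; 1 | 8 ; 1 | 9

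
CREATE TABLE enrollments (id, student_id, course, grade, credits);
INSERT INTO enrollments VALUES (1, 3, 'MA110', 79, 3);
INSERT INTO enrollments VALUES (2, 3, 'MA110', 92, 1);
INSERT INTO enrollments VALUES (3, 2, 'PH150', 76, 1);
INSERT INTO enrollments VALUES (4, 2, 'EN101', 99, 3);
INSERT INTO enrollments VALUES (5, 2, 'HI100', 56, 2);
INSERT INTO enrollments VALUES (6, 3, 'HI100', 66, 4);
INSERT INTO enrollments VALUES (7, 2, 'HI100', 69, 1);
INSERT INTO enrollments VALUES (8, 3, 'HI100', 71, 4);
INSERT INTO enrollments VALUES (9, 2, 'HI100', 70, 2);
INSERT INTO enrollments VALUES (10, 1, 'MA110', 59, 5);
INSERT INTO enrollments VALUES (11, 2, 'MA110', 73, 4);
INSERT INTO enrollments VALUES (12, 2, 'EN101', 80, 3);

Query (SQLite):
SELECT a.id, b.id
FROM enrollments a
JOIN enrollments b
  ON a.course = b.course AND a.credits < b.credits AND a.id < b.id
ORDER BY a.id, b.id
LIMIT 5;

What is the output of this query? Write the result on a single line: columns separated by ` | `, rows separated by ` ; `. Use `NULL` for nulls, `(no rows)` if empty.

1 | 10 ; 1 | 11 ; 2 | 10 ; 2 | 11 ; 5 | 6

Pairs (a,b) with same course, a.credits < b.credits, a.id < b.id.
course groups: EN101:{4,12} HI100:{5,6,7,8,9} MA110:{1,2,10,11} PH150:{3}
Ordered by (a.id, b.id); first 5.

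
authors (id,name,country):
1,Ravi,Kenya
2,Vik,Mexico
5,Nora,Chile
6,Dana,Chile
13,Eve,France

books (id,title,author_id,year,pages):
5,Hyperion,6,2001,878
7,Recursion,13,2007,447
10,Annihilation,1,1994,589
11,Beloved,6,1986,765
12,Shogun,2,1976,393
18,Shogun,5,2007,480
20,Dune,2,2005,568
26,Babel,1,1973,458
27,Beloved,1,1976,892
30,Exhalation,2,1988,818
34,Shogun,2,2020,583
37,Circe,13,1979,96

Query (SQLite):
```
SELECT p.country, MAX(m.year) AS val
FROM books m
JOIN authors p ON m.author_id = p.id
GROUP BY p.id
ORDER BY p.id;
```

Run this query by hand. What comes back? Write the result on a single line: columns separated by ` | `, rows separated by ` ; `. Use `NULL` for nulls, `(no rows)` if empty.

Kenya | 1994 ; Mexico | 2020 ; Chile | 2007 ; Chile | 2001 ; France | 2007

Join each books row to its authors via author_id.
Group joined rows by authors.id; compute MAX(m.year) per group.
  1: ids {10, 26, 27} → MAX(m.year)=1994
  2: ids {12, 20, 30, 34} → MAX(m.year)=2020
  5: ids {18} → MAX(m.year)=2007
  6: ids {5, 11} → MAX(m.year)=2001
  13: ids {7, 37} → MAX(m.year)=2007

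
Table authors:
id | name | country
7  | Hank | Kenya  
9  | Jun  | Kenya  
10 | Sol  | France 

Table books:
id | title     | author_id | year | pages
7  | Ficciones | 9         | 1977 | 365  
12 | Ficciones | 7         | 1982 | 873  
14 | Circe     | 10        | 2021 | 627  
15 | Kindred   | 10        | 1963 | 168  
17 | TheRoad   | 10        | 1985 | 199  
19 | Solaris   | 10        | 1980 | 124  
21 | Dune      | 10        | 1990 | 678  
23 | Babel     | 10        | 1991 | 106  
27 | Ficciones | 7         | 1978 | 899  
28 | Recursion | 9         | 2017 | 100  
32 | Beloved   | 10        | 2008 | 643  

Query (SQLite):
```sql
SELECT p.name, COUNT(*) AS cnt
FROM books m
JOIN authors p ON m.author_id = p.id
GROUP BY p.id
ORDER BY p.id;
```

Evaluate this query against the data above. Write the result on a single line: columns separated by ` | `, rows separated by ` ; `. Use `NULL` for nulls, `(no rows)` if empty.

Hank | 2 ; Jun | 2 ; Sol | 7

Join each books row to its authors via author_id.
Group joined rows by authors.id; compute COUNT(*) per group.
  7: ids {12, 27} → COUNT(*)=2
  9: ids {7, 28} → COUNT(*)=2
  10: ids {14, 15, 17, 19, 21, 23, 32} → COUNT(*)=7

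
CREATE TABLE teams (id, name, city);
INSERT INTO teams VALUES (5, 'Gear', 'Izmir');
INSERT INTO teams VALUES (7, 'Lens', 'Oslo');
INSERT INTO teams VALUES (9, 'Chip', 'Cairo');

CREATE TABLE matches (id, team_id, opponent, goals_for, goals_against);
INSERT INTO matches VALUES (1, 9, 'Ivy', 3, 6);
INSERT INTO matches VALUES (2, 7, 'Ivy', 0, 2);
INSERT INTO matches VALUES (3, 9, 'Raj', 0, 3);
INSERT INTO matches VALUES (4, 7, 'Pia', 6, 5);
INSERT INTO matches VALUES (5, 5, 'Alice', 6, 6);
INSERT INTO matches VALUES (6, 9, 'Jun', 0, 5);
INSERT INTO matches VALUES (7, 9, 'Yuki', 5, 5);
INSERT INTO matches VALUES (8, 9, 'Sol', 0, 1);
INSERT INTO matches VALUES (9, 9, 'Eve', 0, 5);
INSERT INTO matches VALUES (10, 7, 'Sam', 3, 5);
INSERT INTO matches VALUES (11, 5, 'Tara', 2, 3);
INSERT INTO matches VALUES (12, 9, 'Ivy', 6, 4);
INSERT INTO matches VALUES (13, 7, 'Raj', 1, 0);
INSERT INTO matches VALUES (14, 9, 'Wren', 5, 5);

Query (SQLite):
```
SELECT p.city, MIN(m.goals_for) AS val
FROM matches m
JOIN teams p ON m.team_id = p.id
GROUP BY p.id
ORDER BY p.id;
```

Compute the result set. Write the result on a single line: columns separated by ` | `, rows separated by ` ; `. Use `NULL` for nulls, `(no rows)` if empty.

Izmir | 2 ; Oslo | 0 ; Cairo | 0

Join each matches row to its teams via team_id.
Group joined rows by teams.id; compute MIN(m.goals_for) per group.
  5: ids {5, 11} → MIN(m.goals_for)=2
  7: ids {2, 4, 10, 13} → MIN(m.goals_for)=0
  9: ids {1, 3, 6, 7, 8, 9, 12, 14} → MIN(m.goals_for)=0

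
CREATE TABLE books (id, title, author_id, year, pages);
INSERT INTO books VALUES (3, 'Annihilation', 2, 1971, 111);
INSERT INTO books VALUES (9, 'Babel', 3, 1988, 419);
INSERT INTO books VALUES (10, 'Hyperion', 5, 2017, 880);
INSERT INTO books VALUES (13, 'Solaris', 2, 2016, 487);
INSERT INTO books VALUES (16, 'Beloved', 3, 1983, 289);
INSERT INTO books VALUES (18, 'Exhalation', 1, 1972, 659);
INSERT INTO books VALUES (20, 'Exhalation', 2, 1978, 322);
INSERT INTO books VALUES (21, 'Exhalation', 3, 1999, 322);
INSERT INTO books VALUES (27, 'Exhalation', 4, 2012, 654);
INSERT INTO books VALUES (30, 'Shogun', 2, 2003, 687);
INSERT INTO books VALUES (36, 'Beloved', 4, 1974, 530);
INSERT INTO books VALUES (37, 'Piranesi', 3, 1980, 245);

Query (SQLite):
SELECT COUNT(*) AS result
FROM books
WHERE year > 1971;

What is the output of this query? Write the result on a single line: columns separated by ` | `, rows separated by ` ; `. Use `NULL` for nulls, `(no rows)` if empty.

Rows where year > 1971 → year values: [1988, 2017, 2016, 1983, 1972, 1978, 1999, 2012, 2003, 1974, 1980].
COUNT(*) counts rows → 11.

11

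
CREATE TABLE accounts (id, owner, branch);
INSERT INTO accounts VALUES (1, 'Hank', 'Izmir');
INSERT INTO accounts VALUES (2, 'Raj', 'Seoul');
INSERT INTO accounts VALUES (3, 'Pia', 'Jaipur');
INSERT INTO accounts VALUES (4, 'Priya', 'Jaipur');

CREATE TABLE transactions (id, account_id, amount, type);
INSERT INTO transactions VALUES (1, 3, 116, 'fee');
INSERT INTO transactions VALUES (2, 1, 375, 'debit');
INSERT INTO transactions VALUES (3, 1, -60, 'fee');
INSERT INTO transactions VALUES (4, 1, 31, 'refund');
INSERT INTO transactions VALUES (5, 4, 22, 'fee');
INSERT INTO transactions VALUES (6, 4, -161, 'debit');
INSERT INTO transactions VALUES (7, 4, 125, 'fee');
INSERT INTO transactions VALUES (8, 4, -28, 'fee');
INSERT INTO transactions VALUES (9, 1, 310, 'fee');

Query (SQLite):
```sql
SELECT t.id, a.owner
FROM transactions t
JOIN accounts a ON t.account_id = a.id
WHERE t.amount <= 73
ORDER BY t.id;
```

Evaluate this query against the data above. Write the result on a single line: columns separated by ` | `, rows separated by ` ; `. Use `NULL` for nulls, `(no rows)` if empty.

3 | Hank ; 4 | Hank ; 5 | Priya ; 6 | Priya ; 8 | Priya

Each transactions row matches the accounts row where account_id = accounts.id.
Then keep rows with t.amount <= 73.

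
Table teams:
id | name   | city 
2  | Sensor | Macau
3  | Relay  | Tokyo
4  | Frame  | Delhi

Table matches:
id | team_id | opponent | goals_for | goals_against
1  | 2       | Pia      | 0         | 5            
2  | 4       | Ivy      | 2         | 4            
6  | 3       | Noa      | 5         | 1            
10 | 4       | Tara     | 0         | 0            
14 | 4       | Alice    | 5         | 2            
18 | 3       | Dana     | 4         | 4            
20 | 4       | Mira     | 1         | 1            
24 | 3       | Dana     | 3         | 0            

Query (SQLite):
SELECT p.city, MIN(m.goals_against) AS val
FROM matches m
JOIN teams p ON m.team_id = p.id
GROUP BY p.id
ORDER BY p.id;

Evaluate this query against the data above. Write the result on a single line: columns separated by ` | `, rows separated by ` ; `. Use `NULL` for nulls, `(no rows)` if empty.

Macau | 5 ; Tokyo | 0 ; Delhi | 0

Join each matches row to its teams via team_id.
Group joined rows by teams.id; compute MIN(m.goals_against) per group.
  2: ids {1} → MIN(m.goals_against)=5
  3: ids {6, 18, 24} → MIN(m.goals_against)=0
  4: ids {2, 10, 14, 20} → MIN(m.goals_against)=0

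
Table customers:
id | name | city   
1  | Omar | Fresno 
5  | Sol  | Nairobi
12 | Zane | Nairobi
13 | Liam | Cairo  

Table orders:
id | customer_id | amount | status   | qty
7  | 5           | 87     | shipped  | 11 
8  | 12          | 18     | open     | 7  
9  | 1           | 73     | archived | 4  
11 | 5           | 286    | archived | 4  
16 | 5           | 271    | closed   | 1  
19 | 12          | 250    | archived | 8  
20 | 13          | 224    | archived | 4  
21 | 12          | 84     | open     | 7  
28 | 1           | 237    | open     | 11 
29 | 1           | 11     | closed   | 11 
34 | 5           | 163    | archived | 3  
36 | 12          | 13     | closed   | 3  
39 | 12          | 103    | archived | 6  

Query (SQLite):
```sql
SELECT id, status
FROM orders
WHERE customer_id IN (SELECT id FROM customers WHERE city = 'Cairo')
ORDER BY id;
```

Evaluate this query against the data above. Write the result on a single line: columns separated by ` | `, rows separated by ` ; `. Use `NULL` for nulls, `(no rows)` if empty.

Inner query: customers.id where city = 'Cairo'.
Outer: keep orders rows whose customer_id is in that set.
Inner query → {13}

20 | archived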